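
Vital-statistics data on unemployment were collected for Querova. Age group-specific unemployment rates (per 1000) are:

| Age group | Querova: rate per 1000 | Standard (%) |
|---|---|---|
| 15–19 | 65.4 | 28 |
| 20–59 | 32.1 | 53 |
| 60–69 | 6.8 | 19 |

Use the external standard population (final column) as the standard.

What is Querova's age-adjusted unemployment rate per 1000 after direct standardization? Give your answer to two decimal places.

Standard weights: 0.28, 0.53, 0.19.
Standardized rate: 0.2800×65.4 + 0.5300×32.1 + 0.1900×6.8 = 36.6170 per 1000.

36.62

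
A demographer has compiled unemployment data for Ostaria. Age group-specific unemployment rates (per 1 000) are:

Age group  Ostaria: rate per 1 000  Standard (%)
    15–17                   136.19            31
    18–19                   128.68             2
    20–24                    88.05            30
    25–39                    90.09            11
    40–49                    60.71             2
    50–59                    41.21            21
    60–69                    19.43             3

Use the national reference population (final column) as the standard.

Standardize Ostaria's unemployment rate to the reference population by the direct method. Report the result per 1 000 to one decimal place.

91.6

Standard weights: 0.31, 0.02, 0.30, 0.11, 0.02, 0.21, 0.03.
Standardized rate: 0.3100×136.19 + 0.0200×128.68 + 0.3000×88.05 + 0.1100×90.09 + 0.0200×60.71 + 0.2100×41.21 + 0.0300×19.43 = 91.5686 per 1 000.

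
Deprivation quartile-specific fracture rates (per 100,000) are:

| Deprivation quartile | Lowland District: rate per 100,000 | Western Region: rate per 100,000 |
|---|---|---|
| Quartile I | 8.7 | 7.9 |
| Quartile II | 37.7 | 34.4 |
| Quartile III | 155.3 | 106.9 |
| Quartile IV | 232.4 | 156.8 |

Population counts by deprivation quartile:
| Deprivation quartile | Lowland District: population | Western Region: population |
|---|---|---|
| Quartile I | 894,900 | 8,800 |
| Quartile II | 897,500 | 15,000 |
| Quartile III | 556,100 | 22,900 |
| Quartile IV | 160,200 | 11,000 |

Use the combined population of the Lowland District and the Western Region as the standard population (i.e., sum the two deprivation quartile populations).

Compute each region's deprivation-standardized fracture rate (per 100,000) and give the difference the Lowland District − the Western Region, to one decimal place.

Combined standard total = 2,566,400; weights = 0.3521, 0.3556, 0.2256, 0.0667.
The Lowland District: 0.3521×8.7 + 0.3556×37.7 + 0.2256×155.3 + 0.0667×232.4 = 67.0079 per 100,000.
The Western Region: 0.3521×7.9 + 0.3556×34.4 + 0.2256×106.9 + 0.0667×156.8 = 49.5903 per 100,000.
Difference = 67.0079 − 49.5903 = 17.4176.

17.4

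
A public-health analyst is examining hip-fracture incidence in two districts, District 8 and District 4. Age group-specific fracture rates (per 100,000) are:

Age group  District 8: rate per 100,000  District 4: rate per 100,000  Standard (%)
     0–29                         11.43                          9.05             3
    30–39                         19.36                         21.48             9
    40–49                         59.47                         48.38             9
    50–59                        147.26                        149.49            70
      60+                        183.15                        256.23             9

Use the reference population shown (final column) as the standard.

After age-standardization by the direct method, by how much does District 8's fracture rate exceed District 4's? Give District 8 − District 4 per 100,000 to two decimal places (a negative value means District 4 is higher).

Standard weights: 0.03, 0.09, 0.09, 0.70, 0.09.
District 8: 0.0300×11.43 + 0.0900×19.36 + 0.0900×59.47 + 0.7000×147.26 + 0.0900×183.15 = 127.0031 per 100,000.
District 4: 0.0300×9.05 + 0.0900×21.48 + 0.0900×48.38 + 0.7000×149.49 + 0.0900×256.23 = 134.2626 per 100,000.
Difference = 127.0031 − 134.2626 = -7.2595.

-7.26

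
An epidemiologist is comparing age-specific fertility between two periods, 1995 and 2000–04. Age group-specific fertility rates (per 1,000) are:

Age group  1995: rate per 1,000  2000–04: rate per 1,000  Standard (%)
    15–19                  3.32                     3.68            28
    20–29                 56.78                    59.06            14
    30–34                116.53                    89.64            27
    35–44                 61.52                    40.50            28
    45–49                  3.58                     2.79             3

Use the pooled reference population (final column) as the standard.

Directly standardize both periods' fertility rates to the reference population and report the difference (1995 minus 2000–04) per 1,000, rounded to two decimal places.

Standard weights: 0.28, 0.14, 0.27, 0.28, 0.03.
1995: 0.2800×3.32 + 0.1400×56.78 + 0.2700×116.53 + 0.2800×61.52 + 0.0300×3.58 = 57.6749 per 1,000.
2000–04: 0.2800×3.68 + 0.1400×59.06 + 0.2700×89.64 + 0.2800×40.50 + 0.0300×2.79 = 44.9253 per 1,000.
Difference = 57.6749 − 44.9253 = 12.7496.

12.75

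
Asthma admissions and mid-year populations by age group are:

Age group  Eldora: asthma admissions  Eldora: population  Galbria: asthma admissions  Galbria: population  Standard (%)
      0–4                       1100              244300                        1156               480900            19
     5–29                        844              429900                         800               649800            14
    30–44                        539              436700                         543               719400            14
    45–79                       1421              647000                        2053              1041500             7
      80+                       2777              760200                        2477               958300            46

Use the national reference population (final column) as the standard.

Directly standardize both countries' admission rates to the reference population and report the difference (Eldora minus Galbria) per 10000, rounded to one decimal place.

Age-specific rates per 10000 for Eldora: 45.03, 19.63, 12.34, 21.96, 36.53.
For Galbria: 24.04, 12.31, 7.55, 19.71, 25.85.
Standard weights: 0.19, 0.14, 0.14, 0.07, 0.46.
Eldora: 0.1900×45.03 + 0.1400×19.63 + 0.1400×12.34 + 0.0700×21.96 + 0.4600×36.53 = 31.3727 per 10000.
Galbria: 0.1900×24.04 + 0.1400×12.31 + 0.1400×7.55 + 0.0700×19.71 + 0.4600×25.85 = 20.6174 per 10000.
Difference = 31.3727 − 20.6174 = 10.7553.

10.8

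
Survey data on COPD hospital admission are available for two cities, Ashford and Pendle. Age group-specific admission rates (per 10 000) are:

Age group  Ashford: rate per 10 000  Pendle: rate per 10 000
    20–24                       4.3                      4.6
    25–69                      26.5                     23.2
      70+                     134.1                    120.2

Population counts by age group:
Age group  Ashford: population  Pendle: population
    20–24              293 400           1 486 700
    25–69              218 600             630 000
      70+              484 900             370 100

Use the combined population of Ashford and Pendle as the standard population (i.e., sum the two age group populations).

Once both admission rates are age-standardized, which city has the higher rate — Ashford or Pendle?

Ashford

Combined standard total = 3 483 700; weights = 0.5110, 0.2436, 0.2454.
Ashford: 0.5110×4.3 + 0.2436×26.5 + 0.2454×134.1 = 41.5644 per 10 000.
Pendle: 0.5110×4.6 + 0.2436×23.2 + 0.2454×120.2 = 37.5024 per 10 000.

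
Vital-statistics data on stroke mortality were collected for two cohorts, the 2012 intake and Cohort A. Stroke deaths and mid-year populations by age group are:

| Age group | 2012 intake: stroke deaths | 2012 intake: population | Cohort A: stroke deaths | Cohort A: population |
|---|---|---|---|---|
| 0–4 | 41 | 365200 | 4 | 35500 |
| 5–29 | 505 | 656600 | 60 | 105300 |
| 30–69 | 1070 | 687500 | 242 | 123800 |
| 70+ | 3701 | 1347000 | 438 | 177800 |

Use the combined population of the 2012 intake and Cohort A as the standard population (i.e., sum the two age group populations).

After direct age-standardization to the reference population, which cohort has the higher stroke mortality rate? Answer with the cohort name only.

2012 intake

Age-specific rates per 100000 for the 2012 intake: 11.23, 76.91, 155.64, 274.76.
For Cohort A: 11.27, 56.98, 195.48, 246.34.
Combined standard total = 3498700; weights = 0.1145, 0.2178, 0.2319, 0.4358.
The 2012 intake: 0.1145×11.23 + 0.2178×76.91 + 0.2319×155.64 + 0.4358×274.76 = 173.8695 per 100000.
Cohort A: 0.1145×11.27 + 0.2178×56.98 + 0.2319×195.48 + 0.4358×246.34 = 166.3886 per 100000.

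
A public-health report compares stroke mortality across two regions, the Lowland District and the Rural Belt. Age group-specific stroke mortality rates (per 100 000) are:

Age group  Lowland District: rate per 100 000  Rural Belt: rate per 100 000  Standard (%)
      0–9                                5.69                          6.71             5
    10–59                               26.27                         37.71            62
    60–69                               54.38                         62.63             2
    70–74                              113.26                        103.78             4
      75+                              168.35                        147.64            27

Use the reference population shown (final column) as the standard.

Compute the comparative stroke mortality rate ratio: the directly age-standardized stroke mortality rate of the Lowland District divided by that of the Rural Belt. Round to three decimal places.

0.981

Standard weights: 0.05, 0.62, 0.02, 0.04, 0.27.
The Lowland District: 0.0500×5.69 + 0.6200×26.27 + 0.0200×54.38 + 0.0400×113.26 + 0.2700×168.35 = 67.6444 per 100 000.
The Rural Belt: 0.0500×6.71 + 0.6200×37.71 + 0.0200×62.63 + 0.0400×103.78 + 0.2700×147.64 = 68.9823 per 100 000.
Ratio = 67.6444 ÷ 68.9823 = 0.98061.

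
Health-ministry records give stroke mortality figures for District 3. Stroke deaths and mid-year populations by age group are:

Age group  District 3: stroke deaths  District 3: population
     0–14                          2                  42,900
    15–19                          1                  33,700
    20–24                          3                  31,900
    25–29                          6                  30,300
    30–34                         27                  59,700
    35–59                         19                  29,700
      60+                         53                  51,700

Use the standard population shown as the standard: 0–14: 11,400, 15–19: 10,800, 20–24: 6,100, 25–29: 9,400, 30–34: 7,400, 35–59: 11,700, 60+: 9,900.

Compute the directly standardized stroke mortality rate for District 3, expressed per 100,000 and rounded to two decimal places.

36.38

Age-specific rates per 100,000 for District 3: 4.66, 2.97, 9.40, 19.80, 45.23, 63.97, 102.51.
Standard total = 66,700; weights = 0.1709, 0.1619, 0.0915, 0.1409, 0.1109, 0.1754, 0.1484.
Standardized rate: 0.1709×4.66 + 0.1619×2.97 + 0.0915×9.40 + 0.1409×19.80 + 0.1109×45.23 + 0.1754×63.97 + 0.1484×102.51 = 36.3831 per 100,000.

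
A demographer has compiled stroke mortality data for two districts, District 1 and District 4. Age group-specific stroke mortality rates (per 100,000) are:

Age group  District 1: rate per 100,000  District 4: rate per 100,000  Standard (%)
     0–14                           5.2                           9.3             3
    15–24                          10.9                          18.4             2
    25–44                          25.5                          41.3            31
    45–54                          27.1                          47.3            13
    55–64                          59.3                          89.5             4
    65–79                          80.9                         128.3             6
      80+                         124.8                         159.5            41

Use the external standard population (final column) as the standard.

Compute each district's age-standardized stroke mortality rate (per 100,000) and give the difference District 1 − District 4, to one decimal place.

Standard weights: 0.03, 0.02, 0.31, 0.13, 0.04, 0.06, 0.41.
District 1: 0.0300×5.2 + 0.0200×10.9 + 0.3100×25.5 + 0.1300×27.1 + 0.0400×59.3 + 0.0600×80.9 + 0.4100×124.8 = 70.1960 per 100,000.
District 4: 0.0300×9.3 + 0.0200×18.4 + 0.3100×41.3 + 0.1300×47.3 + 0.0400×89.5 + 0.0600×128.3 + 0.4100×159.5 = 96.2720 per 100,000.
Difference = 70.1960 − 96.2720 = -26.0760.

-26.1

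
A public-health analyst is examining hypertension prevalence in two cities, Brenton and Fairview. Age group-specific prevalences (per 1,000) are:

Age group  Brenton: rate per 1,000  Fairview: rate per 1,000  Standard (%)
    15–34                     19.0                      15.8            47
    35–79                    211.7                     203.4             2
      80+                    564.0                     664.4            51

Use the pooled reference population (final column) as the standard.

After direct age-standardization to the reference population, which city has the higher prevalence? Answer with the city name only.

Standard weights: 0.47, 0.02, 0.51.
Brenton: 0.4700×19.0 + 0.0200×211.7 + 0.5100×564.0 = 300.8040 per 1,000.
Fairview: 0.4700×15.8 + 0.0200×203.4 + 0.5100×664.4 = 350.3380 per 1,000.

Fairview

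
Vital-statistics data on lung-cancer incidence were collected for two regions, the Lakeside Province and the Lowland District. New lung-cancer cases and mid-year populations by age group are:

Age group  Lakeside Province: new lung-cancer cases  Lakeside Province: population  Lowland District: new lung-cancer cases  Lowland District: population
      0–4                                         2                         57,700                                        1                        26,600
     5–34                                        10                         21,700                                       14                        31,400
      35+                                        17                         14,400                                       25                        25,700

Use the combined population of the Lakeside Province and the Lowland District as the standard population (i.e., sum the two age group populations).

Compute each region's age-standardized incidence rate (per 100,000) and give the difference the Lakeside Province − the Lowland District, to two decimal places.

Age-specific rates per 100,000 for the Lakeside Province: 3.47, 46.08, 118.06.
For the Lowland District: 3.76, 44.59, 97.28.
Combined standard total = 177,500; weights = 0.4749, 0.2992, 0.2259.
The Lakeside Province: 0.4749×3.47 + 0.2992×46.08 + 0.2259×118.06 = 42.1027 per 100,000.
The Lowland District: 0.4749×3.76 + 0.2992×44.59 + 0.2259×97.28 = 37.0998 per 100,000.
Difference = 42.1027 − 37.0998 = 5.0029.

5.00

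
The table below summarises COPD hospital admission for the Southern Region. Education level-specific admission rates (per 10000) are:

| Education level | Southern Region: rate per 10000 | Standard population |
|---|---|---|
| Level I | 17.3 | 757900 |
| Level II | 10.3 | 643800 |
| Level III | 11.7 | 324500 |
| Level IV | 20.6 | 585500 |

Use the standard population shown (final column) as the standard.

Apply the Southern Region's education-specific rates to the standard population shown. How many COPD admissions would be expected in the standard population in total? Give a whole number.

3560

Expected COPD admissions = Σ (standard pop × education-specific rate ÷ 10000)
= 757900×17.3/10000 + 643800×10.3/10000 + 324500×11.7/10000 + 585500×20.6/10000
= 1311.17 + 663.11 + 379.67 + 1206.13 = 3560.08.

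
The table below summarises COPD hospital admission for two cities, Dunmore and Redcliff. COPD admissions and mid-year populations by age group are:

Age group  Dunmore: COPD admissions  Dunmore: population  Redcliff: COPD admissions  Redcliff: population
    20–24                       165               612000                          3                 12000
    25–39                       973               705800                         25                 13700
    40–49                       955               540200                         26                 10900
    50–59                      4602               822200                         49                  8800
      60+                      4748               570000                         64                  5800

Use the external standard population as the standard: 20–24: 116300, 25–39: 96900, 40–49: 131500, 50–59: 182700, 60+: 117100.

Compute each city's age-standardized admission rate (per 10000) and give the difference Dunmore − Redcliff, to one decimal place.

-6.7

Age-specific rates per 10000 for Dunmore: 2.70, 13.79, 17.68, 55.97, 83.30.
For Redcliff: 2.50, 18.25, 23.85, 55.68, 110.34.
Standard total = 644500; weights = 0.1804, 0.1503, 0.2040, 0.2835, 0.1817.
Dunmore: 0.1804×2.70 + 0.1503×13.79 + 0.2040×17.68 + 0.2835×55.97 + 0.1817×83.30 = 37.1674 per 10000.
Redcliff: 0.1804×2.50 + 0.1503×18.25 + 0.2040×23.85 + 0.2835×55.68 + 0.1817×110.34 = 43.8947 per 10000.
Difference = 37.1674 − 43.8947 = -6.7273.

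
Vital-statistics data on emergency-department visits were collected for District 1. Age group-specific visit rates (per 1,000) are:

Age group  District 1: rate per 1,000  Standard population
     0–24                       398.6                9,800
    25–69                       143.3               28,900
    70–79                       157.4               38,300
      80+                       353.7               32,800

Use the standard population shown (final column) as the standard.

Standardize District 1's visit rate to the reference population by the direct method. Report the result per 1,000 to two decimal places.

Standard total = 109,800; weights = 0.0893, 0.2632, 0.3488, 0.2987.
Standardized rate: 0.0893×398.6 + 0.2632×143.3 + 0.3488×157.4 + 0.2987×353.7 = 233.8564 per 1,000.

233.86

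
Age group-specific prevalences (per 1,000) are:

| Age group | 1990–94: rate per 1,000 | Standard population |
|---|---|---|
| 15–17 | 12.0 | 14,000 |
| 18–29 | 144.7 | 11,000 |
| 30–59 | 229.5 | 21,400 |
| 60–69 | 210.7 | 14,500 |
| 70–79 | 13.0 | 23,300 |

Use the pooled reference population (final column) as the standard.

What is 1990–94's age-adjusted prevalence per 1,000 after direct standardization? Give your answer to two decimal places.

119.11

Standard total = 84,200; weights = 0.1663, 0.1306, 0.2542, 0.1722, 0.2767.
Standardized rate: 0.1663×12.0 + 0.1306×144.7 + 0.2542×229.5 + 0.1722×210.7 + 0.2767×13.0 = 119.1099 per 1,000.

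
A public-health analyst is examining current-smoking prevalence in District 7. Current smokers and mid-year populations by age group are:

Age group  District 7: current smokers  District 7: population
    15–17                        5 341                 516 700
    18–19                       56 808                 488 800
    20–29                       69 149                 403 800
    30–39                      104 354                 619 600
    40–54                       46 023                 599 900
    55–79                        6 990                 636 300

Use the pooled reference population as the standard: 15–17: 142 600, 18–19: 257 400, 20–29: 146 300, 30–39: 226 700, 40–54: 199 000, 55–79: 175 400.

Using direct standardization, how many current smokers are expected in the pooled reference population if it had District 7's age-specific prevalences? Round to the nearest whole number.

Age-specific rates per 1 000 for District 7: 10.337, 116.219, 171.246, 168.422, 76.718, 10.985.
Expected current smokers = Σ (standard pop × age-specific rate ÷ 1 000)
= 142 600×10.337/1 000 + 257 400×116.219/1 000 + 146 300×171.246/1 000 + 226 700×168.422/1 000 + 199 000×76.718/1 000 + 175 400×10.985/1 000
= 1474.02 + 29914.85 + 25053.24 + 38181.17 + 15266.84 + 1926.84 = 111816.96.

111817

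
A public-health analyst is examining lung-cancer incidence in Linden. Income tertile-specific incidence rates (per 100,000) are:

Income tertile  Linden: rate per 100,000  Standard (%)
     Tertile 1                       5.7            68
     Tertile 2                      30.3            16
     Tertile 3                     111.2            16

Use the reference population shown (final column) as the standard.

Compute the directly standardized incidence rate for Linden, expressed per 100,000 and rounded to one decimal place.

26.5

Standard weights: 0.68, 0.16, 0.16.
Standardized rate: 0.6800×5.7 + 0.1600×30.3 + 0.1600×111.2 = 26.5160 per 100,000.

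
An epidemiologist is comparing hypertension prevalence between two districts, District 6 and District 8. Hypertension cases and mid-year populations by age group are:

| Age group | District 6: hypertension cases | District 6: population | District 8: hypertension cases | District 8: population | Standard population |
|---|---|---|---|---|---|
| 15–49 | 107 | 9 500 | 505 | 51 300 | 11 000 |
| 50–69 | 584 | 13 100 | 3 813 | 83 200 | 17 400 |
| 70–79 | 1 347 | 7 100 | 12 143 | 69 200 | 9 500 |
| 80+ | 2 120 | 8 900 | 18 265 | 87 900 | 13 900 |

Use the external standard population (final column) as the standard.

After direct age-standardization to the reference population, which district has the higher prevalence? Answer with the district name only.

Age-specific rates per 1 000 for District 6: 11.263, 44.580, 189.718, 238.202.
For District 8: 9.844, 45.829, 175.477, 207.793.
Standard total = 51 800; weights = 0.2124, 0.3359, 0.1834, 0.2683.
District 6: 0.2124×11.263 + 0.3359×44.580 + 0.1834×189.718 + 0.2683×238.202 = 116.0796 per 1 000.
District 8: 0.2124×9.844 + 0.3359×45.829 + 0.1834×175.477 + 0.2683×207.793 = 105.4260 per 1 000.
The crude rates (107.72 vs 119.09) would put District 8 higher, but that reflects its age composition; once standardized to a common age structure, District 6 has the higher underlying rate.

District 6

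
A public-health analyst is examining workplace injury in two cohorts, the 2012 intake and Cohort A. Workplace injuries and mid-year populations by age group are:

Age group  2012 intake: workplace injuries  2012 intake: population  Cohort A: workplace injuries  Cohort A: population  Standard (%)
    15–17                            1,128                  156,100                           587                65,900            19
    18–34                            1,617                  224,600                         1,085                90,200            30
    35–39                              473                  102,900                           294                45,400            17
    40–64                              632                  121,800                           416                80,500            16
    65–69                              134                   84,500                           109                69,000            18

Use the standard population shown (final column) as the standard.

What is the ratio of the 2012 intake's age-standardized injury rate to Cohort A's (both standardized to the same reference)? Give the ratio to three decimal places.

Age-specific rates per 10,000 for the 2012 intake: 72.26, 71.99, 45.97, 51.89, 15.86.
For Cohort A: 89.07, 120.29, 64.76, 51.68, 15.80.
Standard weights: 0.19, 0.30, 0.17, 0.16, 0.18.
The 2012 intake: 0.1900×72.26 + 0.3000×71.99 + 0.1700×45.97 + 0.1600×51.89 + 0.1800×15.86 = 54.2990 per 10,000.
Cohort A: 0.1900×89.07 + 0.3000×120.29 + 0.1700×64.76 + 0.1600×51.68 + 0.1800×15.80 = 75.1312 per 10,000.
Ratio = 54.2990 ÷ 75.1312 = 0.72272.

0.723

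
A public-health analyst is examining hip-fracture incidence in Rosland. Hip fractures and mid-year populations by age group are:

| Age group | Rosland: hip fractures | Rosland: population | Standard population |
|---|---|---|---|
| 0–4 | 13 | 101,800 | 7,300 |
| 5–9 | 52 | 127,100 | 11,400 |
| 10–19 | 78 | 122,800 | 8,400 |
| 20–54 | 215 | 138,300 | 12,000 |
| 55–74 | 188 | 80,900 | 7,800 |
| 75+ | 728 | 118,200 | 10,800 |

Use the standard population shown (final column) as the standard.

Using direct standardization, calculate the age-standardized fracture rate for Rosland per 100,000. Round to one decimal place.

Age-specific rates per 100,000 for Rosland: 12.77, 40.91, 63.52, 155.46, 232.39, 615.91.
Standard total = 57,700; weights = 0.1265, 0.1976, 0.1456, 0.2080, 0.1352, 0.1872.
Standardized rate: 0.1265×12.77 + 0.1976×40.91 + 0.1456×63.52 + 0.2080×155.46 + 0.1352×232.39 + 0.1872×615.91 = 197.9735 per 100,000.

198.0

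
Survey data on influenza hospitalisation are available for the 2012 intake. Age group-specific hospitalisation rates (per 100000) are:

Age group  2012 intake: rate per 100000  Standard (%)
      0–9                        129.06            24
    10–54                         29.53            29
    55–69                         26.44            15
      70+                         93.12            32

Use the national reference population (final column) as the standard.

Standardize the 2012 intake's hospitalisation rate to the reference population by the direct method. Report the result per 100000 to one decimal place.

73.3

Standard weights: 0.24, 0.29, 0.15, 0.32.
Standardized rate: 0.2400×129.06 + 0.2900×29.53 + 0.1500×26.44 + 0.3200×93.12 = 73.3025 per 100000.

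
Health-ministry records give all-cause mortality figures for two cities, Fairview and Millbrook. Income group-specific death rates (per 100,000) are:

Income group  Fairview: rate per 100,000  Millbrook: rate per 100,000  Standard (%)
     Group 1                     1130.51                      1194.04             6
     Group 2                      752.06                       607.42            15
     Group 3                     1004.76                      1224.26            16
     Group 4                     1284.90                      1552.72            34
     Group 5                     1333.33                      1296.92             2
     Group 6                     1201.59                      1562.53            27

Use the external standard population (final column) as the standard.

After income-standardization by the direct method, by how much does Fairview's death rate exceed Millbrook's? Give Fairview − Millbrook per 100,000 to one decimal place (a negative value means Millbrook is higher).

-205.0

Standard weights: 0.06, 0.15, 0.16, 0.34, 0.02, 0.27.
Fairview: 0.0600×1130.51 + 0.1500×752.06 + 0.1600×1004.76 + 0.3400×1284.90 + 0.0200×1333.33 + 0.2700×1201.59 = 1129.3631 per 100,000.
Millbrook: 0.0600×1194.04 + 0.1500×607.42 + 0.1600×1224.26 + 0.3400×1552.72 + 0.0200×1296.92 + 0.2700×1562.53 = 1334.3833 per 100,000.
Difference = 1129.3631 − 1334.3833 = -205.0202.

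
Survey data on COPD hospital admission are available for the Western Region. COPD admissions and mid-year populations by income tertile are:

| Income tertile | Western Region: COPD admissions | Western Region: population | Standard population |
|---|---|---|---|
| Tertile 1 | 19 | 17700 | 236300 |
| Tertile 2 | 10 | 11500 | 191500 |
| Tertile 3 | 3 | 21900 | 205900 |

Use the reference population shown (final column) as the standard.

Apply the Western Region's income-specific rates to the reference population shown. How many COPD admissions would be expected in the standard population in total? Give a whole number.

Income-specific rates per 10000 for the Western Region: 10.73, 8.70, 1.37.
Expected COPD admissions = Σ (standard pop × income-specific rate ÷ 10000)
= 236300×10.73/10000 + 191500×8.70/10000 + 205900×1.37/10000
= 253.66 + 166.52 + 28.21 = 448.38.

448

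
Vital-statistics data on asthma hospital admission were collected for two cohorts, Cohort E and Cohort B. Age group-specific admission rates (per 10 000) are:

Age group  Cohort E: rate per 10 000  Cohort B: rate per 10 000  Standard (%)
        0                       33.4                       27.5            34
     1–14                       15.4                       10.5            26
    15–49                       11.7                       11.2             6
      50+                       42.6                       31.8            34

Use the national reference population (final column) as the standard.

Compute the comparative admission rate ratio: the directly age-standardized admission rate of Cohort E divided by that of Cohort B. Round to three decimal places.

Standard weights: 0.34, 0.26, 0.06, 0.34.
Cohort E: 0.3400×33.4 + 0.2600×15.4 + 0.0600×11.7 + 0.3400×42.6 = 30.5460 per 10 000.
Cohort B: 0.3400×27.5 + 0.2600×10.5 + 0.0600×11.2 + 0.3400×31.8 = 23.5640 per 10 000.
Ratio = 30.5460 ÷ 23.5640 = 1.29630.

1.296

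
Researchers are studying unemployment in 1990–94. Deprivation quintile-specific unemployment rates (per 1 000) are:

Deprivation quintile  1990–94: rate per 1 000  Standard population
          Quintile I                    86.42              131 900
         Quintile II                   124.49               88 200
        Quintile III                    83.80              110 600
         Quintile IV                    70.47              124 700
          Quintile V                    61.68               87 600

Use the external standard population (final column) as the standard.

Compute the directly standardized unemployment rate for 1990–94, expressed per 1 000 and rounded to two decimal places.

Standard total = 543 000; weights = 0.2429, 0.1624, 0.2037, 0.2297, 0.1613.
Standardized rate: 0.2429×86.42 + 0.1624×124.49 + 0.2037×83.80 + 0.2297×70.47 + 0.1613×61.68 = 84.4160 per 1 000.

84.42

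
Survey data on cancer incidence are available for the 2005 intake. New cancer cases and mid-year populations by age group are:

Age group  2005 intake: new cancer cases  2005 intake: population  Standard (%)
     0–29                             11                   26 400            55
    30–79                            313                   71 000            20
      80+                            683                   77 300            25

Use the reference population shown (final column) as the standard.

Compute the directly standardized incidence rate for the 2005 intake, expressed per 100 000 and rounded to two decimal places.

Age-specific rates per 100 000 for the 2005 intake: 41.67, 440.85, 883.57.
Standard weights: 0.55, 0.20, 0.25.
Standardized rate: 0.5500×41.67 + 0.2000×440.85 + 0.2500×883.57 = 331.9783 per 100 000.

331.98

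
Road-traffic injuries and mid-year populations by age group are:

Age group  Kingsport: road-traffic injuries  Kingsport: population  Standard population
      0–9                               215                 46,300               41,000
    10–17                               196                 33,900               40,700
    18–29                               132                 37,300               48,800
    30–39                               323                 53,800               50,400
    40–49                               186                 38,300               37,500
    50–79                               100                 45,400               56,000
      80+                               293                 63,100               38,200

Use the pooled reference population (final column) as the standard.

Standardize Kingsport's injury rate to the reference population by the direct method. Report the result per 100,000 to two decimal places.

442.68

Age-specific rates per 100,000 for Kingsport: 464.36, 578.17, 353.89, 600.37, 485.64, 220.26, 464.34.
Standard total = 312,600; weights = 0.1312, 0.1302, 0.1561, 0.1612, 0.1200, 0.1791, 0.1222.
Standardized rate: 0.1312×464.36 + 0.1302×578.17 + 0.1561×353.89 + 0.1612×600.37 + 0.1200×485.64 + 0.1791×220.26 + 0.1222×464.34 = 442.6841 per 100,000.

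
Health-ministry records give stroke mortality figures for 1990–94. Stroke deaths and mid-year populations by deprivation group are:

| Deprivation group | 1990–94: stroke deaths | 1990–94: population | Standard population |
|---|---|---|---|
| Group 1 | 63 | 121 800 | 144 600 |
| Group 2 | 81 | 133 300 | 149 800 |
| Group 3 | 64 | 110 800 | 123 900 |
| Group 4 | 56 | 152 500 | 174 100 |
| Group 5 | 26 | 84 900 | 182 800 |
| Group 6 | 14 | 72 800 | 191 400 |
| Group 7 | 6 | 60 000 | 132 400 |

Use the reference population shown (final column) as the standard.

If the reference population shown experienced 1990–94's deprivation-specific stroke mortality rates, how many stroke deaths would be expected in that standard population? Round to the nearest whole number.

Deprivation-specific rates per 100 000 for 1990–94: 51.72, 60.77, 57.76, 36.72, 30.62, 19.23, 10.00.
Expected stroke deaths = Σ (standard pop × deprivation-specific rate ÷ 100 000)
= 144 600×51.72/100 000 + 149 800×60.77/100 000 + 123 900×57.76/100 000 + 174 100×36.72/100 000 + 182 800×30.62/100 000 + 191 400×19.23/100 000 + 132 400×10.00/100 000
= 74.79 + 91.03 + 71.57 + 63.93 + 55.98 + 36.81 + 13.24 = 407.35.

407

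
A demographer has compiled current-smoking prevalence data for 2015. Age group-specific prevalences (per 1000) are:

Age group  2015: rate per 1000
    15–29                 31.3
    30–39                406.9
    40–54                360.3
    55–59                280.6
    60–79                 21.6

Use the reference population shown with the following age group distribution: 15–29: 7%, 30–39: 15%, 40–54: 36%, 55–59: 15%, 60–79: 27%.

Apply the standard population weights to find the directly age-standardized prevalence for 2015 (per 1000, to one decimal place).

240.9

Standard weights: 0.07, 0.15, 0.36, 0.15, 0.27.
Standardized rate: 0.0700×31.3 + 0.1500×406.9 + 0.3600×360.3 + 0.1500×280.6 + 0.2700×21.6 = 240.8560 per 1000.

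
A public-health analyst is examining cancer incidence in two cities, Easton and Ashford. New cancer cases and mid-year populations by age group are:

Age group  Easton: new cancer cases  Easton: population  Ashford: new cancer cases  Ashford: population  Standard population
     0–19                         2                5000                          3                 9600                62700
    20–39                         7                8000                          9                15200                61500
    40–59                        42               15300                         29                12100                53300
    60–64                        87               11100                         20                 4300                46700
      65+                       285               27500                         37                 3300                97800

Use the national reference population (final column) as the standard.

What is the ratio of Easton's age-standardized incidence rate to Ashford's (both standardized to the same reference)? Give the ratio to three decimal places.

Age-specific rates per 100000 for Easton: 40.00, 87.50, 274.51, 783.78, 1036.36.
For Ashford: 31.25, 59.21, 239.67, 465.12, 1121.21.
Standard total = 322000; weights = 0.1947, 0.1910, 0.1655, 0.1450, 0.3037.
Easton: 0.1947×40.00 + 0.1910×87.50 + 0.1655×274.51 + 0.1450×783.78 + 0.3037×1036.36 = 498.3841 per 100000.
Ashford: 0.1947×31.25 + 0.1910×59.21 + 0.1655×239.67 + 0.1450×465.12 + 0.3037×1121.21 = 465.0642 per 100000.
Ratio = 498.3841 ÷ 465.0642 = 1.07165.

1.072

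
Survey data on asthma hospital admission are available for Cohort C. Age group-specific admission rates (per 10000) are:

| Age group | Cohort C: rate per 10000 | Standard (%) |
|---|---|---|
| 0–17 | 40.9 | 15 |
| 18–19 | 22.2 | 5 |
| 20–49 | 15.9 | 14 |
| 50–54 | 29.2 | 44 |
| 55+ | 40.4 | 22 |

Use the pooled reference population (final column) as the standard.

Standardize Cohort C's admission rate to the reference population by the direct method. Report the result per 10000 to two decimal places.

Standard weights: 0.15, 0.05, 0.14, 0.44, 0.22.
Standardized rate: 0.1500×40.9 + 0.0500×22.2 + 0.1400×15.9 + 0.4400×29.2 + 0.2200×40.4 = 31.2070 per 10000.

31.21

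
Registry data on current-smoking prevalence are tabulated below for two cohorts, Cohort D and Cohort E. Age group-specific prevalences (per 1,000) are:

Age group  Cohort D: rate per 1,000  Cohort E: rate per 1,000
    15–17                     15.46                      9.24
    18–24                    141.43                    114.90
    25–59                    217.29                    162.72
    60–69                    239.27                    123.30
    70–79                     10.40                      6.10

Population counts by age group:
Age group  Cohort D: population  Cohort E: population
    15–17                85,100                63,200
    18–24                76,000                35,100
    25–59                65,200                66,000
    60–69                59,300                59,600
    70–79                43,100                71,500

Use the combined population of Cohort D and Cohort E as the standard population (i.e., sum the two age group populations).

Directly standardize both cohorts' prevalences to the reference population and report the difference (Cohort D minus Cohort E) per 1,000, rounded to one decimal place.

Combined standard total = 624,100; weights = 0.2376, 0.1780, 0.2102, 0.1905, 0.1836.
Cohort D: 0.2376×15.46 + 0.1780×141.43 + 0.2102×217.29 + 0.1905×239.27 + 0.1836×10.40 = 122.0238 per 1,000.
Cohort E: 0.2376×9.24 + 0.1780×114.90 + 0.2102×162.72 + 0.1905×123.30 + 0.1836×6.10 = 81.4677 per 1,000.
Difference = 122.0238 − 81.4677 = 40.5562.

40.6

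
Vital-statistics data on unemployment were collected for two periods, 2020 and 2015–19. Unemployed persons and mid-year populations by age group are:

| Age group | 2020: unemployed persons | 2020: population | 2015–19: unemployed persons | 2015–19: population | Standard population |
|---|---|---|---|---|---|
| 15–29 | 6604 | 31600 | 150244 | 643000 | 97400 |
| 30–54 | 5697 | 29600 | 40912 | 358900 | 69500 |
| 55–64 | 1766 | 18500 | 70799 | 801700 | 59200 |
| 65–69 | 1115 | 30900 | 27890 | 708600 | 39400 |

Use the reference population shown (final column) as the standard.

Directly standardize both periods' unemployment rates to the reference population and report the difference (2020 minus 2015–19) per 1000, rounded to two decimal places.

Age-specific rates per 1000 for 2020: 208.987, 192.466, 95.459, 36.084.
For 2015–19: 233.661, 113.993, 88.311, 39.359.
Standard total = 265500; weights = 0.3669, 0.2618, 0.2230, 0.1484.
2020: 0.3669×208.987 + 0.2618×192.466 + 0.2230×95.459 + 0.1484×36.084 = 153.6900 per 1000.
2015–19: 0.3669×233.661 + 0.2618×113.993 + 0.2230×88.311 + 0.1484×39.359 = 141.0917 per 1000.
Difference = 153.6900 − 141.0917 = 12.5983.

12.60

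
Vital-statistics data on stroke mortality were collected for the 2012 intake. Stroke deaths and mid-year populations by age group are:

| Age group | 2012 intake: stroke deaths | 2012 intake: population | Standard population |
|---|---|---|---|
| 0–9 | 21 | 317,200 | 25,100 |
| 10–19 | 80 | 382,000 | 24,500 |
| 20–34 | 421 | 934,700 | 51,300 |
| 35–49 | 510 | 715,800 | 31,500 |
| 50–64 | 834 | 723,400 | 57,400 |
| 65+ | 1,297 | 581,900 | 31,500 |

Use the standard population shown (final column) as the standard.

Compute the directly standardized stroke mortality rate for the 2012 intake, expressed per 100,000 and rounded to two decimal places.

Age-specific rates per 100,000 for the 2012 intake: 6.62, 20.94, 45.04, 71.25, 115.29, 222.89.
Standard total = 221,300; weights = 0.1134, 0.1107, 0.2318, 0.1423, 0.2594, 0.1423.
Standardized rate: 0.1134×6.62 + 0.1107×20.94 + 0.2318×45.04 + 0.1423×71.25 + 0.2594×115.29 + 0.1423×222.89 = 85.2818 per 100,000.

85.28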